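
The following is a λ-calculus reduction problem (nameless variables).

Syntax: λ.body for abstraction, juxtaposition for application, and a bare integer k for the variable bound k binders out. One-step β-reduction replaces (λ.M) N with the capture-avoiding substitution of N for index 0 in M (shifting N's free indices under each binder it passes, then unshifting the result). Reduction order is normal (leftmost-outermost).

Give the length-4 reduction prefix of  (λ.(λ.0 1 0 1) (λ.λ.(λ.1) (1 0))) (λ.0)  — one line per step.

Answer: after 4 steps: (λ.λ.λ.(λ.1) (1 0)) ((λ.0) (λ.λ.(λ.1) (1 0))) (λ.0)

Working:
  start: (λ.(λ.0 1 0 1) (λ.λ.(λ.1) (1 0))) (λ.0)
  [1] (λ.0 (λ.0) 0 (λ.0)) (λ.λ.(λ.1) (1 0))
  [2] (λ.λ.(λ.1) (1 0)) (λ.0) (λ.λ.(λ.1) (1 0)) (λ.0)
  [3] (λ.(λ.1) ((λ.0) 0)) (λ.λ.(λ.1) (1 0)) (λ.0)
  [4] (λ.λ.λ.(λ.1) (1 0)) ((λ.0) (λ.λ.(λ.1) (1 0))) (λ.0)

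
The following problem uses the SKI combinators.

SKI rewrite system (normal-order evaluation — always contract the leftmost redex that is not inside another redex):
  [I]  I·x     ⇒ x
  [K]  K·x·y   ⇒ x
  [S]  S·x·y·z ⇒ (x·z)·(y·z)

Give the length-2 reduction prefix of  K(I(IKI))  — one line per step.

Answer: after 2 steps: K(KI)

Derivation:
  start: K(I(IKI))
  step 1: K(IKI)
  step 2: K(KI)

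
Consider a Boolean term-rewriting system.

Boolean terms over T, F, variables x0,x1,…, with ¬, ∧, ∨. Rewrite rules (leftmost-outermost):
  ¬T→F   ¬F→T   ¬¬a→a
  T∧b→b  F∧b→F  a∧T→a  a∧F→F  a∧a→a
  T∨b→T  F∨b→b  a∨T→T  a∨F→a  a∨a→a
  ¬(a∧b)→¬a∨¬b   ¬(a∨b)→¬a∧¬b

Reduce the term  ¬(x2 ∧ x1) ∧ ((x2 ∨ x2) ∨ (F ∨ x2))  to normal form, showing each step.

Answer: normal form = (¬x2 ∨ ¬x1) ∧ x2  (in 4 steps)

Derivation:
  start: ¬(x2 ∧ x1) ∧ ((x2 ∨ x2) ∨ (F ∨ x2))
  →1  (¬x2 ∨ ¬x1) ∧ ((x2 ∨ x2) ∨ (F ∨ x2))
  →2  (¬x2 ∨ ¬x1) ∧ (x2 ∨ (F ∨ x2))
  →3  (¬x2 ∨ ¬x1) ∧ (x2 ∨ x2)
  →4  (¬x2 ∨ ¬x1) ∧ x2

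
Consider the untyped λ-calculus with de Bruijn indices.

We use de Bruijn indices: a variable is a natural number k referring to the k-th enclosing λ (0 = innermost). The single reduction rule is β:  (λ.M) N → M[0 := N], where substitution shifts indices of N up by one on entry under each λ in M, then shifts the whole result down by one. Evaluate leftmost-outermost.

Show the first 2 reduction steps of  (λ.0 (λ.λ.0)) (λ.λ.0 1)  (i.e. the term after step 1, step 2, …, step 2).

Answer: after 2 steps: λ.0 (λ.λ.0)

Derivation:
  start: (λ.0 (λ.λ.0)) (λ.λ.0 1)
  [1] (λ.λ.0 1) (λ.λ.0)
  [2] λ.0 (λ.λ.0)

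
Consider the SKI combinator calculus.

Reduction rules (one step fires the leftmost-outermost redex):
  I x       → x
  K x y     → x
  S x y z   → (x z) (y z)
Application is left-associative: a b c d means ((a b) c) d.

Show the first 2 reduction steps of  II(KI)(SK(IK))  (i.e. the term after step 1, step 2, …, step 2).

Answer: after 2 steps: KI(SK(IK))

Derivation:
  start: II(KI)(SK(IK))
  step 1: I(KI)(SK(IK))
  step 2: KI(SK(IK))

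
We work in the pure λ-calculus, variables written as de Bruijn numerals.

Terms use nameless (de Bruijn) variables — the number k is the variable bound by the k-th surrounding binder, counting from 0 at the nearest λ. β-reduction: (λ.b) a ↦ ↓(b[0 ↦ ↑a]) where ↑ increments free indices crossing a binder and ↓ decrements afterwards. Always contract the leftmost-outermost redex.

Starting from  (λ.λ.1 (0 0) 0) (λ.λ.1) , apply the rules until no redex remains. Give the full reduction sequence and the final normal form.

Answer: normal form = λ.0 0  (in 3 steps)

Working:
  start: (λ.λ.1 (0 0) 0) (λ.λ.1)
  [1] λ.(λ.λ.1) (0 0) 0
  [2] λ.(λ.1 1) 0
  [3] λ.0 0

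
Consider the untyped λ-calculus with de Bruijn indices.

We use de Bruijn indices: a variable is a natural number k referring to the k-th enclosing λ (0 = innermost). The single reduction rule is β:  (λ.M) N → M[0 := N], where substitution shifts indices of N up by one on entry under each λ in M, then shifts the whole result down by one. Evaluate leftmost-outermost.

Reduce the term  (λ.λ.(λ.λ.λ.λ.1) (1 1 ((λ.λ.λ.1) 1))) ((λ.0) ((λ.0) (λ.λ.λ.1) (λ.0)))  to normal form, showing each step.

  start: (λ.λ.(λ.λ.λ.λ.1) (1 1 ((λ.λ.λ.1) 1))) ((λ.0) ((λ.0) (λ.λ.λ.1) (λ.0)))
  step 1: λ.(λ.λ.λ.λ.1) ((λ.0) ((λ.0) (λ.λ.λ.1) (λ.0)) ((λ.0) ((λ.0) (λ.λ.λ.1) (λ.0))) ((λ.λ.λ.1) ((λ.0) ((λ.0) (λ.λ.λ.1) (λ.0)))))
  step 2: λ.λ.λ.λ.1

Answer: normal form = λ.λ.λ.λ.1  (in 2 steps)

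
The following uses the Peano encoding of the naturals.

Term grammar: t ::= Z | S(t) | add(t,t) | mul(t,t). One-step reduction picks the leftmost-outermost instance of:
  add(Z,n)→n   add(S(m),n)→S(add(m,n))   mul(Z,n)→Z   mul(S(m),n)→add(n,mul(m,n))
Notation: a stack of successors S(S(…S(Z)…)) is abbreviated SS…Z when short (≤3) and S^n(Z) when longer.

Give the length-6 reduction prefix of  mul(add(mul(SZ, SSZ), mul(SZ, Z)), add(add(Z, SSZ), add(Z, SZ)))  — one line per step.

Answer: after 6 steps: add(S(add(SZ, add(Z, SZ))), mul(add(add(SZ, mul(Z, SSZ)), mul(SZ, Z)), add(add(Z, SSZ), add(Z, SZ))))

Working:
  start: mul(add(mul(SZ, SSZ), mul(SZ, Z)), add(add(Z, SSZ), add(Z, SZ)))
  step 1: mul(add(add(SSZ, mul(Z, SSZ)), mul(SZ, Z)), add(add(Z, SSZ), add(Z, SZ)))
  step 2: mul(add(S(add(SZ, mul(Z, SSZ))), mul(SZ, Z)), add(add(Z, SSZ), add(Z, SZ)))
  step 3: mul(S(add(add(SZ, mul(Z, SSZ)), mul(SZ, Z))), add(add(Z, SSZ), add(Z, SZ)))
  step 4: add(add(add(Z, SSZ), add(Z, SZ)), mul(add(add(SZ, mul(Z, SSZ)), mul(SZ, Z)), add(add(Z, SSZ), add(Z, SZ))))
  step 5: add(add(SSZ, add(Z, SZ)), mul(add(add(SZ, mul(Z, SSZ)), mul(SZ, Z)), add(add(Z, SSZ), add(Z, SZ))))
  step 6: add(S(add(SZ, add(Z, SZ))), mul(add(add(SZ, mul(Z, SSZ)), mul(SZ, Z)), add(add(Z, SSZ), add(Z, SZ))))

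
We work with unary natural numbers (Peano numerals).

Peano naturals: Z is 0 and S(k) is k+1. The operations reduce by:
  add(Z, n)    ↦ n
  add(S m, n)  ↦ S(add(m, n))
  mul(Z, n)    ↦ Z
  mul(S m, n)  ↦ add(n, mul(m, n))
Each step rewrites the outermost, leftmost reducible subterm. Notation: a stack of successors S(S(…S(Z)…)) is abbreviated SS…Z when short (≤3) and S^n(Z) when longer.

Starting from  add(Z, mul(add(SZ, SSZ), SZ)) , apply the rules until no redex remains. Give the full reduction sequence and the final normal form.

  start: add(Z, mul(add(SZ, SSZ), SZ))
  step 1: mul(add(SZ, SSZ), SZ)
  step 2: mul(S(add(Z, SSZ)), SZ)
  step 3: add(SZ, mul(add(Z, SSZ), SZ))
  step 4: S(add(Z, mul(add(Z, SSZ), SZ)))
  step 5: S(mul(add(Z, SSZ), SZ))
  step 6: S(mul(SSZ, SZ))
  step 7: S(add(SZ, mul(SZ, SZ)))
  step 8: S(S(add(Z, mul(SZ, SZ))))
  step 9: S(S(mul(SZ, SZ)))
  step 10: S(S(add(SZ, mul(Z, SZ))))
  step 11: S(S(S(add(Z, mul(Z, SZ)))))
  step 12: S(S(S(mul(Z, SZ))))
  step 13: SSSZ

Answer: normal form = SSSZ  (in 13 steps)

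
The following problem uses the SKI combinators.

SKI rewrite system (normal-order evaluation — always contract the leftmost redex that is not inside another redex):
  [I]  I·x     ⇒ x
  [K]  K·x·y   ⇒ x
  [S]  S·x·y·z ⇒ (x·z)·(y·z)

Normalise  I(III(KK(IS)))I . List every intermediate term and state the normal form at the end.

  start: I(III(KK(IS)))I
  step 1: III(KK(IS))I
  step 2: II(KK(IS))I
  step 3: I(KK(IS))I
  step 4: KK(IS)I
  step 5: KI

Answer: normal form = KI  (in 5 steps)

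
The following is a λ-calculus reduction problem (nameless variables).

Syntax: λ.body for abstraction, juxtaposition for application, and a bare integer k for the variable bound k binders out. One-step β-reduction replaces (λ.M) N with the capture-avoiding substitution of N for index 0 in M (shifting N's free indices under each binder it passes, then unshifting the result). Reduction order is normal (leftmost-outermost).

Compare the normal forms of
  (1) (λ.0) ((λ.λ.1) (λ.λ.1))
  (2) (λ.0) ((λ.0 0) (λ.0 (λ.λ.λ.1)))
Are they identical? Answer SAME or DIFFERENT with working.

Term A:
  start: (λ.0) ((λ.λ.1) (λ.λ.1))
  step 1: (λ.λ.1) (λ.λ.1)
  step 2: λ.λ.λ.1

Term B:
  start: (λ.0) ((λ.0 0) (λ.0 (λ.λ.λ.1)))
  step 1: (λ.0 0) (λ.0 (λ.λ.λ.1))
  step 2: (λ.0 (λ.λ.λ.1)) (λ.0 (λ.λ.λ.1))
  step 3: (λ.0 (λ.λ.λ.1)) (λ.λ.λ.1)
  step 4: (λ.λ.λ.1) (λ.λ.λ.1)
  step 5: λ.λ.1

Answer: DIFFERENT — A ⇓ λ.λ.λ.1, B ⇓ λ.λ.1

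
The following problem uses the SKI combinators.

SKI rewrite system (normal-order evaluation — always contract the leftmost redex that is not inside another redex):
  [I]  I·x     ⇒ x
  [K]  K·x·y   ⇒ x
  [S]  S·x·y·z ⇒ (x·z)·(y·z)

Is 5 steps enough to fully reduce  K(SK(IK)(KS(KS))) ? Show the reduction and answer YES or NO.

  start: K(SK(IK)(KS(KS)))
  step 1: K(K(KS(KS))(IK(KS(KS))))
  step 2: K(KS(KS))
  step 3: KS

Answer: YES — reaches normal form KS in 3 ≤ 5 steps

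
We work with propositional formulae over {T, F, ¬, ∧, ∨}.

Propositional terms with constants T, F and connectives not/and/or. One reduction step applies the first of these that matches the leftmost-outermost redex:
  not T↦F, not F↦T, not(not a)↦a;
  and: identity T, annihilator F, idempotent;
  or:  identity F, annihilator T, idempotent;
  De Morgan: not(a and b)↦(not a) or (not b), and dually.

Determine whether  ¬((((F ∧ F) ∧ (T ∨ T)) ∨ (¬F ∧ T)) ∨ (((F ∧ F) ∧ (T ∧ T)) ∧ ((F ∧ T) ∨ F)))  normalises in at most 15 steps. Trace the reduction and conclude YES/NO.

Answer: YES — reaches normal form F in 13 ≤ 15 steps

Working:
  start: ¬((((F ∧ F) ∧ (T ∨ T)) ∨ (¬F ∧ T)) ∨ (((F ∧ F) ∧ (T ∧ T)) ∧ ((F ∧ T) ∨ F)))
  →1  ¬(((F ∧ F) ∧ (T ∨ T)) ∨ (¬F ∧ T)) ∧ ¬(((F ∧ F) ∧ (T ∧ T)) ∧ ((F ∧ T) ∨ F))
  →2  (¬((F ∧ F) ∧ (T ∨ T)) ∧ ¬(¬F ∧ T)) ∧ ¬(((F ∧ F) ∧ (T ∧ T)) ∧ ((F ∧ T) ∨ F))
  →3  ((¬(F ∧ F) ∨ ¬(T ∨ T)) ∧ ¬(¬F ∧ T)) ∧ ¬(((F ∧ F) ∧ (T ∧ T)) ∧ ((F ∧ T) ∨ F))
  →4  (((¬F ∨ ¬F) ∨ ¬(T ∨ T)) ∧ ¬(¬F ∧ T)) ∧ ¬(((F ∧ F) ∧ (T ∧ T)) ∧ ((F ∧ T) ∨ F))
  →5  ((¬F ∨ ¬(T ∨ T)) ∧ ¬(¬F ∧ T)) ∧ ¬(((F ∧ F) ∧ (T ∧ T)) ∧ ((F ∧ T) ∨ F))
  →6  ((T ∨ ¬(T ∨ T)) ∧ ¬(¬F ∧ T)) ∧ ¬(((F ∧ F) ∧ (T ∧ T)) ∧ ((F ∧ T) ∨ F))
  →7  (T ∧ ¬(¬F ∧ T)) ∧ ¬(((F ∧ F) ∧ (T ∧ T)) ∧ ((F ∧ T) ∨ F))
  →8  ¬(¬F ∧ T) ∧ ¬(((F ∧ F) ∧ (T ∧ T)) ∧ ((F ∧ T) ∨ F))
  →9  (¬¬F ∨ ¬T) ∧ ¬(((F ∧ F) ∧ (T ∧ T)) ∧ ((F ∧ T) ∨ F))
  →10  (F ∨ ¬T) ∧ ¬(((F ∧ F) ∧ (T ∧ T)) ∧ ((F ∧ T) ∨ F))
  →11  ¬T ∧ ¬(((F ∧ F) ∧ (T ∧ T)) ∧ ((F ∧ T) ∨ F))
  →12  F ∧ ¬(((F ∧ F) ∧ (T ∧ T)) ∧ ((F ∧ T) ∨ F))
  →13  F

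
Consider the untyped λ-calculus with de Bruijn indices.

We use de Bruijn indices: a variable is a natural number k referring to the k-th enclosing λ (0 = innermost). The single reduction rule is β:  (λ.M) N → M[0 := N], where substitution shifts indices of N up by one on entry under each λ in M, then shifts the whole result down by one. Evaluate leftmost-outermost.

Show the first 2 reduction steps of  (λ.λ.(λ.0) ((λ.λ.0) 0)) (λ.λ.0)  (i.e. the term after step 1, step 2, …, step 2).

  start: (λ.λ.(λ.0) ((λ.λ.0) 0)) (λ.λ.0)
  [1] λ.(λ.0) ((λ.λ.0) 0)
  [2] λ.(λ.λ.0) 0

Answer: after 2 steps: λ.(λ.λ.0) 0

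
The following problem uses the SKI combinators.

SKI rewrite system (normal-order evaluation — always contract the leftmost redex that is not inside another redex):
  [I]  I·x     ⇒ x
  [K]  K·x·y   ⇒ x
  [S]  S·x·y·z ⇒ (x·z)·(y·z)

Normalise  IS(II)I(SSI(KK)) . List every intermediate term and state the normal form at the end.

  start: IS(II)I(SSI(KK))
  step 1: S(II)I(SSI(KK))
  step 2: II(SSI(KK))(I(SSI(KK)))
  step 3: I(SSI(KK))(I(SSI(KK)))
  step 4: SSI(KK)(I(SSI(KK)))
  step 5: S(KK)(I(KK))(I(SSI(KK)))
  step 6: KK(I(SSI(KK)))(I(KK)(I(SSI(KK))))
  step 7: K(I(KK)(I(SSI(KK))))
  step 8: K(KK(I(SSI(KK))))
  step 9: KK

Answer: normal form = KK  (in 9 steps)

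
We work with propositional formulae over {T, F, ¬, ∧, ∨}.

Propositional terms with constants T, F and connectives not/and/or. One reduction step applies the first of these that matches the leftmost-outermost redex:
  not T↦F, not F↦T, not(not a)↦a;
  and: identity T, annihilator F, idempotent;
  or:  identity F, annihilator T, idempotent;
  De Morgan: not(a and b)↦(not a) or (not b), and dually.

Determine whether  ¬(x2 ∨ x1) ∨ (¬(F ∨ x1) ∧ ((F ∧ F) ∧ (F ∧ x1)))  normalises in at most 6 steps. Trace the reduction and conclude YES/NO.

Answer: NO — after 6 steps the term is (¬x2 ∧ ¬x1) ∨ (¬x1 ∧ F), not yet normal

Reduction:
  start: ¬(x2 ∨ x1) ∨ (¬(F ∨ x1) ∧ ((F ∧ F) ∧ (F ∧ x1)))
  [1] (¬x2 ∧ ¬x1) ∨ (¬(F ∨ x1) ∧ ((F ∧ F) ∧ (F ∧ x1)))
  [2] (¬x2 ∧ ¬x1) ∨ ((¬F ∧ ¬x1) ∧ ((F ∧ F) ∧ (F ∧ x1)))
  [3] (¬x2 ∧ ¬x1) ∨ ((T ∧ ¬x1) ∧ ((F ∧ F) ∧ (F ∧ x1)))
  [4] (¬x2 ∧ ¬x1) ∨ (¬x1 ∧ ((F ∧ F) ∧ (F ∧ x1)))
  [5] (¬x2 ∧ ¬x1) ∨ (¬x1 ∧ (F ∧ (F ∧ x1)))
  [6] (¬x2 ∧ ¬x1) ∨ (¬x1 ∧ F)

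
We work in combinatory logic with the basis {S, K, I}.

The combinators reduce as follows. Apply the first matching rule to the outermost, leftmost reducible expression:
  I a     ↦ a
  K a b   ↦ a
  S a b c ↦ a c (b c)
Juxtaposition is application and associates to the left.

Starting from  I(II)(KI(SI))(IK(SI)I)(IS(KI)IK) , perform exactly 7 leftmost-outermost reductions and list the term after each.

Answer: after 7 steps: SI(IS(KI)IK)

Working:
  start: I(II)(KI(SI))(IK(SI)I)(IS(KI)IK)
  →1  II(KI(SI))(IK(SI)I)(IS(KI)IK)
  →2  I(KI(SI))(IK(SI)I)(IS(KI)IK)
  →3  KI(SI)(IK(SI)I)(IS(KI)IK)
  →4  I(IK(SI)I)(IS(KI)IK)
  →5  IK(SI)I(IS(KI)IK)
  →6  K(SI)I(IS(KI)IK)
  →7  SI(IS(KI)IK)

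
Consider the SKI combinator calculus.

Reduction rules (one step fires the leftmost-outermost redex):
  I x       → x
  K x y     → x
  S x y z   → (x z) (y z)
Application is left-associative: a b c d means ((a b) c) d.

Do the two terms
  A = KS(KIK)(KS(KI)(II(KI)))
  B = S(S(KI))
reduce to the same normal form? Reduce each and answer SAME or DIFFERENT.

Answer: SAME — A ⇓ S(S(KI)), B ⇓ S(S(KI))

Working:
Term A:
  start: KS(KIK)(KS(KI)(II(KI)))
  [1] S(KS(KI)(II(KI)))
  [2] S(S(II(KI)))
  [3] S(S(I(KI)))
  [4] S(S(KI))

Term B:
  start: S(S(KI))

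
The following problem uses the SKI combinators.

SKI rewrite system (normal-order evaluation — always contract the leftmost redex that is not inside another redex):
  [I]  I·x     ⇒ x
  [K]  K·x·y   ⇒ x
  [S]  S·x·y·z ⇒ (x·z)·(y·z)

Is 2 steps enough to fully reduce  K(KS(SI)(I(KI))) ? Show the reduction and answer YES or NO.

Answer: YES — reaches normal form K(S(KI)) in 2 ≤ 2 steps

Derivation:
  start: K(KS(SI)(I(KI)))
  [1] K(S(I(KI)))
  [2] K(S(KI))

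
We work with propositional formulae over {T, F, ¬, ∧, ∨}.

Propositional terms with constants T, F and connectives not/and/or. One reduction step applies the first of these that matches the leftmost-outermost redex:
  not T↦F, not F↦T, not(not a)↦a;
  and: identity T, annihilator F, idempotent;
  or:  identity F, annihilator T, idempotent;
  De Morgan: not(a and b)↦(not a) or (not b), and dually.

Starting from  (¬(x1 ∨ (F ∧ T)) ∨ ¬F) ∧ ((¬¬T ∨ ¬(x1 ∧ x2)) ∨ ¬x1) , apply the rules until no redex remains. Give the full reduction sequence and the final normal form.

Answer: normal form = T  (in 11 steps)

Working:
  start: (¬(x1 ∨ (F ∧ T)) ∨ ¬F) ∧ ((¬¬T ∨ ¬(x1 ∧ x2)) ∨ ¬x1)
  →1  ((¬x1 ∧ ¬(F ∧ T)) ∨ ¬F) ∧ ((¬¬T ∨ ¬(x1 ∧ x2)) ∨ ¬x1)
  →2  ((¬x1 ∧ (¬F ∨ ¬T)) ∨ ¬F) ∧ ((¬¬T ∨ ¬(x1 ∧ x2)) ∨ ¬x1)
  →3  ((¬x1 ∧ (T ∨ ¬T)) ∨ ¬F) ∧ ((¬¬T ∨ ¬(x1 ∧ x2)) ∨ ¬x1)
  →4  ((¬x1 ∧ T) ∨ ¬F) ∧ ((¬¬T ∨ ¬(x1 ∧ x2)) ∨ ¬x1)
  →5  (¬x1 ∨ ¬F) ∧ ((¬¬T ∨ ¬(x1 ∧ x2)) ∨ ¬x1)
  →6  (¬x1 ∨ T) ∧ ((¬¬T ∨ ¬(x1 ∧ x2)) ∨ ¬x1)
  →7  T ∧ ((¬¬T ∨ ¬(x1 ∧ x2)) ∨ ¬x1)
  →8  (¬¬T ∨ ¬(x1 ∧ x2)) ∨ ¬x1
  →9  (T ∨ ¬(x1 ∧ x2)) ∨ ¬x1
  →10  T ∨ ¬x1
  →11  T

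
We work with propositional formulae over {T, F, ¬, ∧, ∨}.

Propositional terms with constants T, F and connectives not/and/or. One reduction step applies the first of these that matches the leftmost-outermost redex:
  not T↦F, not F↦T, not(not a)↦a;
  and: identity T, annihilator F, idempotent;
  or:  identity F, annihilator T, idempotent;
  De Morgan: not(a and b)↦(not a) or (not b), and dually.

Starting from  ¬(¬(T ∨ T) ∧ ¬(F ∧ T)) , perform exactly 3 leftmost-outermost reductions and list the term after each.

Answer: after 3 steps: T ∨ ¬¬(F ∧ T)

Working:
  start: ¬(¬(T ∨ T) ∧ ¬(F ∧ T))
  [1] ¬¬(T ∨ T) ∨ ¬¬(F ∧ T)
  [2] (T ∨ T) ∨ ¬¬(F ∧ T)
  [3] T ∨ ¬¬(F ∧ T)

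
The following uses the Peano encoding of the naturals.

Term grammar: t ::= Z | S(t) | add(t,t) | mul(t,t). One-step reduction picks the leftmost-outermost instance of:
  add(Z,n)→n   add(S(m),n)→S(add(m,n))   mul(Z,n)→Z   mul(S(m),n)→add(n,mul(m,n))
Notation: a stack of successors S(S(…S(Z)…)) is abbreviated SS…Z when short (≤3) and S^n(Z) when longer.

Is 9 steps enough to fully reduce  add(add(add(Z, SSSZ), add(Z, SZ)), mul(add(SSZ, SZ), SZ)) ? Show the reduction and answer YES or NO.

  start: add(add(add(Z, SSSZ), add(Z, SZ)), mul(add(SSZ, SZ), SZ))
  [1] add(add(SSSZ, add(Z, SZ)), mul(add(SSZ, SZ), SZ))
  [2] add(S(add(SSZ, add(Z, SZ))), mul(add(SSZ, SZ), SZ))
  [3] S(add(add(SSZ, add(Z, SZ)), mul(add(SSZ, SZ), SZ)))
  [4] S(add(S(add(SZ, add(Z, SZ))), mul(add(SSZ, SZ), SZ)))
  [5] S(S(add(add(SZ, add(Z, SZ)), mul(add(SSZ, SZ), SZ))))
  [6] S(S(add(S(add(Z, add(Z, SZ))), mul(add(SSZ, SZ), SZ))))
  [7] S(S(S(add(add(Z, add(Z, SZ)), mul(add(SSZ, SZ), SZ)))))
  [8] S(S(S(add(add(Z, SZ), mul(add(SSZ, SZ), SZ)))))
  [9] S(S(S(add(SZ, mul(add(SSZ, SZ), SZ)))))

Answer: NO — after 9 steps the term is S(S(S(add(SZ, mul(add(SSZ, SZ), SZ))))), not yet normal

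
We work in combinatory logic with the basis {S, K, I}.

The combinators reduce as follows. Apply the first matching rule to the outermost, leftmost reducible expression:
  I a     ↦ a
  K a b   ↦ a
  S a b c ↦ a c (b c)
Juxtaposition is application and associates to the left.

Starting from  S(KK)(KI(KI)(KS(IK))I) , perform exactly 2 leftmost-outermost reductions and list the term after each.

Answer: after 2 steps: S(KK)(KS(IK)I)

Derivation:
  start: S(KK)(KI(KI)(KS(IK))I)
  step 1: S(KK)(I(KS(IK))I)
  step 2: S(KK)(KS(IK)I)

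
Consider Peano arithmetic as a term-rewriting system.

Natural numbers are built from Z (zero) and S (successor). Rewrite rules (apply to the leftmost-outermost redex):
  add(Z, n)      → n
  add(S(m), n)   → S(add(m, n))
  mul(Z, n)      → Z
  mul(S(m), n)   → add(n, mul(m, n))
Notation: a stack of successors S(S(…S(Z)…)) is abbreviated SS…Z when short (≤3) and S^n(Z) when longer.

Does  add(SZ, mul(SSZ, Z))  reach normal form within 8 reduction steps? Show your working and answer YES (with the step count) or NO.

  start: add(SZ, mul(SSZ, Z))
  →1  S(add(Z, mul(SSZ, Z)))
  →2  S(mul(SSZ, Z))
  →3  S(add(Z, mul(SZ, Z)))
  →4  S(mul(SZ, Z))
  →5  S(add(Z, mul(Z, Z)))
  →6  S(mul(Z, Z))
  →7  SZ

Answer: YES — reaches normal form SZ in 7 ≤ 8 steps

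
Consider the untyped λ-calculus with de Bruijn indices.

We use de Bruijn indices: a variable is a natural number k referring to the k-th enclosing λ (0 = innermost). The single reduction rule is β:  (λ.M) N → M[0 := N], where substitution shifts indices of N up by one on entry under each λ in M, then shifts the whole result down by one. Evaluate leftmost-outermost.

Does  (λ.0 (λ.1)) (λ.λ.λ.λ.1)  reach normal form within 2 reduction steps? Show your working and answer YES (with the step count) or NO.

  start: (λ.0 (λ.1)) (λ.λ.λ.λ.1)
  step 1: (λ.λ.λ.λ.1) (λ.λ.λ.λ.λ.1)
  step 2: λ.λ.λ.1

Answer: YES — reaches normal form λ.λ.λ.1 in 2 ≤ 2 steps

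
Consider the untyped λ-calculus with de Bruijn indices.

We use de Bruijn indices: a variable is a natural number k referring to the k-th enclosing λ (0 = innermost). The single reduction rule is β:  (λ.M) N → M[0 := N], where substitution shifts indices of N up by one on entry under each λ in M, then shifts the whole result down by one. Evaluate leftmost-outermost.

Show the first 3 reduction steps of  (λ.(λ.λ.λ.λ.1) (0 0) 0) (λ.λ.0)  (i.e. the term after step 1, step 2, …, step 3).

Answer: after 3 steps: λ.λ.1

Reduction:
  start: (λ.(λ.λ.λ.λ.1) (0 0) 0) (λ.λ.0)
  step 1: (λ.λ.λ.λ.1) ((λ.λ.0) (λ.λ.0)) (λ.λ.0)
  step 2: (λ.λ.λ.1) (λ.λ.0)
  step 3: λ.λ.1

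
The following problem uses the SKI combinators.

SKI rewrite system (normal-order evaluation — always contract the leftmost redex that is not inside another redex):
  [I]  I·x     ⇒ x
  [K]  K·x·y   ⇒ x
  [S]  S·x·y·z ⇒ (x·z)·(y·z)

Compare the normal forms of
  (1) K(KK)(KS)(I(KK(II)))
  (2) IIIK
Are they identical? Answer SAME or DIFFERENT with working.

Answer: SAME — A ⇓ K, B ⇓ K

Reduction:
Term A:
  start: K(KK)(KS)(I(KK(II)))
  →1  KK(I(KK(II)))
  →2  K

Term B:
  start: IIIK
  →1  IIK
  →2  IK
  →3  K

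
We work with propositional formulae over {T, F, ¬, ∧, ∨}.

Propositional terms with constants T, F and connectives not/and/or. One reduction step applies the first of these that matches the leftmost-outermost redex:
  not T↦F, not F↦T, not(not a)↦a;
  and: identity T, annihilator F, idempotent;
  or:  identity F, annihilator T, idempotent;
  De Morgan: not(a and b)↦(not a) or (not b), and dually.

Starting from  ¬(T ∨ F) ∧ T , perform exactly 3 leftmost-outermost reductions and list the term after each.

Answer: after 3 steps: F ∧ ¬F

Derivation:
  start: ¬(T ∨ F) ∧ T
  step 1: ¬(T ∨ F)
  step 2: ¬T ∧ ¬F
  step 3: F ∧ ¬F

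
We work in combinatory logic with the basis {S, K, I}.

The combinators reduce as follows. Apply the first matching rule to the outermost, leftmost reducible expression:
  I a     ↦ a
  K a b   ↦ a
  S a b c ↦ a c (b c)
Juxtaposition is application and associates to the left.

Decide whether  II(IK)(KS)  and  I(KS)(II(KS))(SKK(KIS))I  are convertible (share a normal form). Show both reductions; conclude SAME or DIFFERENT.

Answer: DIFFERENT — A ⇓ K(KS), B ⇓ SII

Working:
Term A:
  start: II(IK)(KS)
  [1] I(IK)(KS)
  [2] IK(KS)
  [3] K(KS)

Term B:
  start: I(KS)(II(KS))(SKK(KIS))I
  [1] KS(II(KS))(SKK(KIS))I
  [2] S(SKK(KIS))I
  [3] S(K(KIS)(K(KIS)))I
  [4] S(KIS)I
  [5] SII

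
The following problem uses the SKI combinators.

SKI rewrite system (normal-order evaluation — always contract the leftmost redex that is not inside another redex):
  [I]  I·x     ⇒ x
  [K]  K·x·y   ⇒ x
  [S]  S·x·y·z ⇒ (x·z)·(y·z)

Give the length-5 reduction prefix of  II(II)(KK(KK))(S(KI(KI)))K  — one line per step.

  start: II(II)(KK(KK))(S(KI(KI)))K
  [1] I(II)(KK(KK))(S(KI(KI)))K
  [2] II(KK(KK))(S(KI(KI)))K
  [3] I(KK(KK))(S(KI(KI)))K
  [4] KK(KK)(S(KI(KI)))K
  [5] K(S(KI(KI)))K

Answer: after 5 steps: K(S(KI(KI)))K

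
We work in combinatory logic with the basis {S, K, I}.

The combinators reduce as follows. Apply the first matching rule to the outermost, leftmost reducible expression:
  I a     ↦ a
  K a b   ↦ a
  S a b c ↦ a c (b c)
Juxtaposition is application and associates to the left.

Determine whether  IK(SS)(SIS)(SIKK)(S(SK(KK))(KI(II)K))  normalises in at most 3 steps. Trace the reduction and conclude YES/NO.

  start: IK(SS)(SIS)(SIKK)(S(SK(KK))(KI(II)K))
  [1] K(SS)(SIS)(SIKK)(S(SK(KK))(KI(II)K))
  [2] SS(SIKK)(S(SK(KK))(KI(II)K))
  [3] S(S(SK(KK))(KI(II)K))(SIKK(S(SK(KK))(KI(II)K)))

Answer: NO — after 3 steps the term is S(S(SK(KK))(KI(II)K))(SIKK(S(SK(KK))(KI(II)K))), not yet normal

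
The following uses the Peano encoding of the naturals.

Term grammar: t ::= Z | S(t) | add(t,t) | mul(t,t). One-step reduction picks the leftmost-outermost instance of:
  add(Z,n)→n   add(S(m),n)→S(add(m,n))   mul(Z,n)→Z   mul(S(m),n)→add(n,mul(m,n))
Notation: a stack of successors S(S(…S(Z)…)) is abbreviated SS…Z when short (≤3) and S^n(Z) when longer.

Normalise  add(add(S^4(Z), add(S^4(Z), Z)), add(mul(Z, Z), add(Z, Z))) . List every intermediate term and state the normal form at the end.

Answer: normal form = S^8(Z)  (in 22 steps)

Working:
  start: add(add(S^4(Z), add(S^4(Z), Z)), add(mul(Z, Z), add(Z, Z)))
  →1  add(S(add(SSSZ, add(S^4(Z), Z))), add(mul(Z, Z), add(Z, Z)))
  →2  S(add(add(SSSZ, add(S^4(Z), Z)), add(mul(Z, Z), add(Z, Z))))
  →3  S(add(S(add(SSZ, add(S^4(Z), Z))), add(mul(Z, Z), add(Z, Z))))
  →4  S(S(add(add(SSZ, add(S^4(Z), Z)), add(mul(Z, Z), add(Z, Z)))))
  →5  S(S(add(S(add(SZ, add(S^4(Z), Z))), add(mul(Z, Z), add(Z, Z)))))
  →6  S(S(S(add(add(SZ, add(S^4(Z), Z)), add(mul(Z, Z), add(Z, Z))))))
  →7  S(S(S(add(S(add(Z, add(S^4(Z), Z))), add(mul(Z, Z), add(Z, Z))))))
  →8  S(S(S(S(add(add(Z, add(S^4(Z), Z)), add(mul(Z, Z), add(Z, Z)))))))
  →9  S(S(S(S(add(add(S^4(Z), Z), add(mul(Z, Z), add(Z, Z)))))))
  →10  S(S(S(S(add(S(add(SSSZ, Z)), add(mul(Z, Z), add(Z, Z)))))))
  →11  S(S(S(S(S(add(add(SSSZ, Z), add(mul(Z, Z), add(Z, Z))))))))
  →12  S(S(S(S(S(add(S(add(SSZ, Z)), add(mul(Z, Z), add(Z, Z))))))))
  →13  S(S(S(S(S(S(add(add(SSZ, Z), add(mul(Z, Z), add(Z, Z)))))))))
  →14  S(S(S(S(S(S(add(S(add(SZ, Z)), add(mul(Z, Z), add(Z, Z)))))))))
  →15  S(S(S(S(S(S(S(add(add(SZ, Z), add(mul(Z, Z), add(Z, Z))))))))))
  →16  S(S(S(S(S(S(S(add(S(add(Z, Z)), add(mul(Z, Z), add(Z, Z))))))))))
  →17  S(S(S(S(S(S(S(S(add(add(Z, Z), add(mul(Z, Z), add(Z, Z)))))))))))
  →18  S(S(S(S(S(S(S(S(add(Z, add(mul(Z, Z), add(Z, Z)))))))))))
  →19  S(S(S(S(S(S(S(S(add(mul(Z, Z), add(Z, Z))))))))))
  →20  S(S(S(S(S(S(S(S(add(Z, add(Z, Z))))))))))
  →21  S(S(S(S(S(S(S(S(add(Z, Z)))))))))
  →22  S^8(Z)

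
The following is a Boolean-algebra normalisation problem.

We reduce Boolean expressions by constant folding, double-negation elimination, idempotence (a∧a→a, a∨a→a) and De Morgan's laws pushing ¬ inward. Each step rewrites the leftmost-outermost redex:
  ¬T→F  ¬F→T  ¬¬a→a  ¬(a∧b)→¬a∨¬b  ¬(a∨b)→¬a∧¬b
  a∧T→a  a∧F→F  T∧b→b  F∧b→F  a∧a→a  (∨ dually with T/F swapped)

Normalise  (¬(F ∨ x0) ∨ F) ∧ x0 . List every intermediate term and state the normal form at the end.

Answer: normal form = ¬x0 ∧ x0  (in 4 steps)

Working:
  start: (¬(F ∨ x0) ∨ F) ∧ x0
  [1] ¬(F ∨ x0) ∧ x0
  [2] (¬F ∧ ¬x0) ∧ x0
  [3] (T ∧ ¬x0) ∧ x0
  [4] ¬x0 ∧ x0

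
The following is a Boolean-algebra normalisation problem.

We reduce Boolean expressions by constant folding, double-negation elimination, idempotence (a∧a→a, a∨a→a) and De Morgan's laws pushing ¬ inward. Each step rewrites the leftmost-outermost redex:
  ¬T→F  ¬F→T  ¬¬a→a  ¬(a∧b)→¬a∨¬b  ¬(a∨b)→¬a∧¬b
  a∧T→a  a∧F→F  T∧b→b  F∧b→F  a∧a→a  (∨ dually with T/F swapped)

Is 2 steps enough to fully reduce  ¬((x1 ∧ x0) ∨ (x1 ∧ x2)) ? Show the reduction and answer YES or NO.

  start: ¬((x1 ∧ x0) ∨ (x1 ∧ x2))
  step 1: ¬(x1 ∧ x0) ∧ ¬(x1 ∧ x2)
  step 2: (¬x1 ∨ ¬x0) ∧ ¬(x1 ∧ x2)

Answer: NO — after 2 steps the term is (¬x1 ∨ ¬x0) ∧ ¬(x1 ∧ x2), not yet normal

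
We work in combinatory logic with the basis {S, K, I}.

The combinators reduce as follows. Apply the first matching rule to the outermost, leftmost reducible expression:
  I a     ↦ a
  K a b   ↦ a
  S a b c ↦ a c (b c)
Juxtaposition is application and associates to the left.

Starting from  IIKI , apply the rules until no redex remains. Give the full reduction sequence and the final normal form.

  start: IIKI
  →1  IKI
  →2  KI

Answer: normal form = KI  (in 2 steps)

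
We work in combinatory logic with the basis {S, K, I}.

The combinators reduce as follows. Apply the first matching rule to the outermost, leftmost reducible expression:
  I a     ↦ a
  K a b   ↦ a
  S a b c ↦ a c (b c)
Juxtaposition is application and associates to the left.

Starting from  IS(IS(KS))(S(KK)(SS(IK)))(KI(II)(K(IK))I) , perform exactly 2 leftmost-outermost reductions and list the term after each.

Answer: after 2 steps: IS(KS)(KI(II)(K(IK))I)(S(KK)(SS(IK))(KI(II)(K(IK))I))

Working:
  start: IS(IS(KS))(S(KK)(SS(IK)))(KI(II)(K(IK))I)
  [1] S(IS(KS))(S(KK)(SS(IK)))(KI(II)(K(IK))I)
  [2] IS(KS)(KI(II)(K(IK))I)(S(KK)(SS(IK))(KI(II)(K(IK))I))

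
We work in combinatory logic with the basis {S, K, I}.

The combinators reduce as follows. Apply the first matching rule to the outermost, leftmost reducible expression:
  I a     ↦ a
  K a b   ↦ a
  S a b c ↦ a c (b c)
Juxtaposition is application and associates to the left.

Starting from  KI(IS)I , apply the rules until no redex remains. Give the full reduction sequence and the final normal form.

  start: KI(IS)I
  →1  II
  →2  I

Answer: normal form = I  (in 2 steps)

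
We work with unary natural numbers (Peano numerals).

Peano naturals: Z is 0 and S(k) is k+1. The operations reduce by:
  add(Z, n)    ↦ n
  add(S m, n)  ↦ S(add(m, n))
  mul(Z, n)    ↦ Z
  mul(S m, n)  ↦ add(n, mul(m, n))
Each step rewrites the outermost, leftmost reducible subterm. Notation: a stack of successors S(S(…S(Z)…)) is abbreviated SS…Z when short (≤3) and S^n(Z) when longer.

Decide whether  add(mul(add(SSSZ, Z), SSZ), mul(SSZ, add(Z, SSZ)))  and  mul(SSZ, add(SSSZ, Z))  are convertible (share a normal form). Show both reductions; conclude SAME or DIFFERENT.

Answer: DIFFERENT — A ⇓ S^10(Z), B ⇓ S^6(Z)

Reduction:
Term A:
  start: add(mul(add(SSSZ, Z), SSZ), mul(SSZ, add(Z, SSZ)))
  step 1: add(mul(S(add(SSZ, Z)), SSZ), mul(SSZ, add(Z, SSZ)))
  step 2: add(add(SSZ, mul(add(SSZ, Z), SSZ)), mul(SSZ, add(Z, SSZ)))
  step 3: add(S(add(SZ, mul(add(SSZ, Z), SSZ))), mul(SSZ, add(Z, SSZ)))
  step 4: S(add(add(SZ, mul(add(SSZ, Z), SSZ)), mul(SSZ, add(Z, SSZ))))
  step 5: S(add(S(add(Z, mul(add(SSZ, Z), SSZ))), mul(SSZ, add(Z, SSZ))))
  step 6: S(S(add(add(Z, mul(add(SSZ, Z), SSZ)), mul(SSZ, add(Z, SSZ)))))
  step 7: S(S(add(mul(add(SSZ, Z), SSZ), mul(SSZ, add(Z, SSZ)))))
  step 8: S(S(add(mul(S(add(SZ, Z)), SSZ), mul(SSZ, add(Z, SSZ)))))
  step 9: S(S(add(add(SSZ, mul(add(SZ, Z), SSZ)), mul(SSZ, add(Z, SSZ)))))
  step 10: S(S(add(S(add(SZ, mul(add(SZ, Z), SSZ))), mul(SSZ, add(Z, SSZ)))))
  step 11: S(S(S(add(add(SZ, mul(add(SZ, Z), SSZ)), mul(SSZ, add(Z, SSZ))))))
  step 12: S(S(S(add(S(add(Z, mul(add(SZ, Z), SSZ))), mul(SSZ, add(Z, SSZ))))))
  step 13: S(S(S(S(add(add(Z, mul(add(SZ, Z), SSZ)), mul(SSZ, add(Z, SSZ)))))))
  step 14: S(S(S(S(add(mul(add(SZ, Z), SSZ), mul(SSZ, add(Z, SSZ)))))))
  step 15: S(S(S(S(add(mul(S(add(Z, Z)), SSZ), mul(SSZ, add(Z, SSZ)))))))
  step 16: S(S(S(S(add(add(SSZ, mul(add(Z, Z), SSZ)), mul(SSZ, add(Z, SSZ)))))))
  step 17: S(S(S(S(add(S(add(SZ, mul(add(Z, Z), SSZ))), mul(SSZ, add(Z, SSZ)))))))
  step 18: S(S(S(S(S(add(add(SZ, mul(add(Z, Z), SSZ)), mul(SSZ, add(Z, SSZ))))))))
  step 19: S(S(S(S(S(add(S(add(Z, mul(add(Z, Z), SSZ))), mul(SSZ, add(Z, SSZ))))))))
  step 20: S(S(S(S(S(S(add(add(Z, mul(add(Z, Z), SSZ)), mul(SSZ, add(Z, SSZ)))))))))
  step 21: S(S(S(S(S(S(add(mul(add(Z, Z), SSZ), mul(SSZ, add(Z, SSZ)))))))))
  step 22: S(S(S(S(S(S(add(mul(Z, SSZ), mul(SSZ, add(Z, SSZ)))))))))
  step 23: S(S(S(S(S(S(add(Z, mul(SSZ, add(Z, SSZ)))))))))
  step 24: S(S(S(S(S(S(mul(SSZ, add(Z, SSZ))))))))
  step 25: S(S(S(S(S(S(add(add(Z, SSZ), mul(SZ, add(Z, SSZ)))))))))
  step 26: S(S(S(S(S(S(add(SSZ, mul(SZ, add(Z, SSZ)))))))))
  step 27: S(S(S(S(S(S(S(add(SZ, mul(SZ, add(Z, SSZ))))))))))
  step 28: S(S(S(S(S(S(S(S(add(Z, mul(SZ, add(Z, SSZ)))))))))))
  step 29: S(S(S(S(S(S(S(S(mul(SZ, add(Z, SSZ))))))))))
  step 30: S(S(S(S(S(S(S(S(add(add(Z, SSZ), mul(Z, add(Z, SSZ)))))))))))
  step 31: S(S(S(S(S(S(S(S(add(SSZ, mul(Z, add(Z, SSZ)))))))))))
  step 32: S(S(S(S(S(S(S(S(S(add(SZ, mul(Z, add(Z, SSZ))))))))))))
  step 33: S(S(S(S(S(S(S(S(S(S(add(Z, mul(Z, add(Z, SSZ)))))))))))))
  step 34: S(S(S(S(S(S(S(S(S(S(mul(Z, add(Z, SSZ))))))))))))
  step 35: S^10(Z)

Term B:
  start: mul(SSZ, add(SSSZ, Z))
  step 1: add(add(SSSZ, Z), mul(SZ, add(SSSZ, Z)))
  step 2: add(S(add(SSZ, Z)), mul(SZ, add(SSSZ, Z)))
  step 3: S(add(add(SSZ, Z), mul(SZ, add(SSSZ, Z))))
  step 4: S(add(S(add(SZ, Z)), mul(SZ, add(SSSZ, Z))))
  step 5: S(S(add(add(SZ, Z), mul(SZ, add(SSSZ, Z)))))
  step 6: S(S(add(S(add(Z, Z)), mul(SZ, add(SSSZ, Z)))))
  step 7: S(S(S(add(add(Z, Z), mul(SZ, add(SSSZ, Z))))))
  step 8: S(S(S(add(Z, mul(SZ, add(SSSZ, Z))))))
  step 9: S(S(S(mul(SZ, add(SSSZ, Z)))))
  step 10: S(S(S(add(add(SSSZ, Z), mul(Z, add(SSSZ, Z))))))
  step 11: S(S(S(add(S(add(SSZ, Z)), mul(Z, add(SSSZ, Z))))))
  step 12: S(S(S(S(add(add(SSZ, Z), mul(Z, add(SSSZ, Z)))))))
  step 13: S(S(S(S(add(S(add(SZ, Z)), mul(Z, add(SSSZ, Z)))))))
  step 14: S(S(S(S(S(add(add(SZ, Z), mul(Z, add(SSSZ, Z))))))))
  step 15: S(S(S(S(S(add(S(add(Z, Z)), mul(Z, add(SSSZ, Z))))))))
  step 16: S(S(S(S(S(S(add(add(Z, Z), mul(Z, add(SSSZ, Z)))))))))
  step 17: S(S(S(S(S(S(add(Z, mul(Z, add(SSSZ, Z)))))))))
  step 18: S(S(S(S(S(S(mul(Z, add(SSSZ, Z))))))))
  step 19: S^6(Z)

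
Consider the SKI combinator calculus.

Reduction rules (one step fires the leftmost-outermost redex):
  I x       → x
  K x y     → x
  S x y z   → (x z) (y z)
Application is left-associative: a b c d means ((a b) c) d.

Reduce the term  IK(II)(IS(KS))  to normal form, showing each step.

Answer: normal form = I  (in 3 steps)

Derivation:
  start: IK(II)(IS(KS))
  step 1: K(II)(IS(KS))
  step 2: II
  step 3: I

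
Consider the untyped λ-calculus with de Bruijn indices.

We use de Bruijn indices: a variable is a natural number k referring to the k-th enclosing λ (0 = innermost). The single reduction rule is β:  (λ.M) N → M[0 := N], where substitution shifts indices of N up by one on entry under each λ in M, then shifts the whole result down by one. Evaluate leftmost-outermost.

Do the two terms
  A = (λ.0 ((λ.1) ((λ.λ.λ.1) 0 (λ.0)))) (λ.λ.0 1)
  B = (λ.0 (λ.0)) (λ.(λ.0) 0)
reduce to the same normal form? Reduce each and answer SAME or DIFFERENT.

Term A:
  start: (λ.0 ((λ.1) ((λ.λ.λ.1) 0 (λ.0)))) (λ.λ.0 1)
  [1] (λ.λ.0 1) ((λ.λ.λ.0 1) ((λ.λ.λ.1) (λ.λ.0 1) (λ.0)))
  [2] λ.0 ((λ.λ.λ.0 1) ((λ.λ.λ.1) (λ.λ.0 1) (λ.0)))
  [3] λ.0 (λ.λ.0 1)

Term B:
  start: (λ.0 (λ.0)) (λ.(λ.0) 0)
  [1] (λ.(λ.0) 0) (λ.0)
  [2] (λ.0) (λ.0)
  [3] λ.0

Answer: DIFFERENT — A ⇓ λ.0 (λ.λ.0 1), B ⇓ λ.0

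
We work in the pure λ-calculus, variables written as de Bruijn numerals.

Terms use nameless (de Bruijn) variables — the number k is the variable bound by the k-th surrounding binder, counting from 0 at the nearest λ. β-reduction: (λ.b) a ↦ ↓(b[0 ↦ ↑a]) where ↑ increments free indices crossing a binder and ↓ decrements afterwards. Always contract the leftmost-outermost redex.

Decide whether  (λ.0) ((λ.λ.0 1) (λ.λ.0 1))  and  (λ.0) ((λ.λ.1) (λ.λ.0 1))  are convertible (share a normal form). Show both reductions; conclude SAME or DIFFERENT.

Answer: DIFFERENT — A ⇓ λ.0 (λ.λ.0 1), B ⇓ λ.λ.λ.0 1

Reduction:
Term A:
  start: (λ.0) ((λ.λ.0 1) (λ.λ.0 1))
  →1  (λ.λ.0 1) (λ.λ.0 1)
  →2  λ.0 (λ.λ.0 1)

Term B:
  start: (λ.0) ((λ.λ.1) (λ.λ.0 1))
  →1  (λ.λ.1) (λ.λ.0 1)
  →2  λ.λ.λ.0 1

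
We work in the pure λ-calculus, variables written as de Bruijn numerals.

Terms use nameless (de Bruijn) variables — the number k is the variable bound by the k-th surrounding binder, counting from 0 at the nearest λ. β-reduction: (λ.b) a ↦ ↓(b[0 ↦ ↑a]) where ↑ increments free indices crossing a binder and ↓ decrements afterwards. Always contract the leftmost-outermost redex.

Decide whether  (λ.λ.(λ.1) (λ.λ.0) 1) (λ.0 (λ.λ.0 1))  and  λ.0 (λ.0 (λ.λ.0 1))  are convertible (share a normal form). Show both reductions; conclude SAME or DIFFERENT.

Term A:
  start: (λ.λ.(λ.1) (λ.λ.0) 1) (λ.0 (λ.λ.0 1))
  [1] λ.(λ.1) (λ.λ.0) (λ.0 (λ.λ.0 1))
  [2] λ.0 (λ.0 (λ.λ.0 1))

Term B:
  start: λ.0 (λ.0 (λ.λ.0 1))

Answer: SAME — A ⇓ λ.0 (λ.0 (λ.λ.0 1)), B ⇓ λ.0 (λ.0 (λ.λ.0 1))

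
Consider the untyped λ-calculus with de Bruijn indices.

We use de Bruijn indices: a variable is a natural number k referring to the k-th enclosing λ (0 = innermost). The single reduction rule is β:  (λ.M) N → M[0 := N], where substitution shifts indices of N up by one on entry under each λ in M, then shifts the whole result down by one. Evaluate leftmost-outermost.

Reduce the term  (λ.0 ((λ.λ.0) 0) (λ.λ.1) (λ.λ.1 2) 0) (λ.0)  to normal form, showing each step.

Answer: normal form = λ.λ.1 (λ.0)  (in 6 steps)

Derivation:
  start: (λ.0 ((λ.λ.0) 0) (λ.λ.1) (λ.λ.1 2) 0) (λ.0)
  →1  (λ.0) ((λ.λ.0) (λ.0)) (λ.λ.1) (λ.λ.1 (λ.0)) (λ.0)
  →2  (λ.λ.0) (λ.0) (λ.λ.1) (λ.λ.1 (λ.0)) (λ.0)
  →3  (λ.0) (λ.λ.1) (λ.λ.1 (λ.0)) (λ.0)
  →4  (λ.λ.1) (λ.λ.1 (λ.0)) (λ.0)
  →5  (λ.λ.λ.1 (λ.0)) (λ.0)
  →6  λ.λ.1 (λ.0)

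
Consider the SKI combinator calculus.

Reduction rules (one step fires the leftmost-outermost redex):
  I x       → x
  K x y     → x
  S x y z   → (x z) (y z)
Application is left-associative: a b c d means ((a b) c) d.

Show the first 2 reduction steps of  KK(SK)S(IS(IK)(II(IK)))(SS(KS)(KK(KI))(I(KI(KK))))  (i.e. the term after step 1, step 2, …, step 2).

  start: KK(SK)S(IS(IK)(II(IK)))(SS(KS)(KK(KI))(I(KI(KK))))
  [1] KS(IS(IK)(II(IK)))(SS(KS)(KK(KI))(I(KI(KK))))
  [2] S(SS(KS)(KK(KI))(I(KI(KK))))

Answer: after 2 steps: S(SS(KS)(KK(KI))(I(KI(KK))))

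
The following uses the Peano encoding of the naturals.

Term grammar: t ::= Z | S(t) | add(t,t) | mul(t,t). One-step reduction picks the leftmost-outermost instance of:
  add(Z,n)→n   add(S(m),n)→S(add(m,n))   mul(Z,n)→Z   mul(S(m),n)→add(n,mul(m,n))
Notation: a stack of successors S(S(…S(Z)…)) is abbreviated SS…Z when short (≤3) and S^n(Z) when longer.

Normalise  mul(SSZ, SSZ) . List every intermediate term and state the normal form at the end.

Answer: normal form = S^4(Z)  (in 9 steps)

Reduction:
  start: mul(SSZ, SSZ)
  [1] add(SSZ, mul(SZ, SSZ))
  [2] S(add(SZ, mul(SZ, SSZ)))
  [3] S(S(add(Z, mul(SZ, SSZ))))
  [4] S(S(mul(SZ, SSZ)))
  [5] S(S(add(SSZ, mul(Z, SSZ))))
  [6] S(S(S(add(SZ, mul(Z, SSZ)))))
  [7] S(S(S(S(add(Z, mul(Z, SSZ))))))
  [8] S(S(S(S(mul(Z, SSZ)))))
  [9] S^4(Z)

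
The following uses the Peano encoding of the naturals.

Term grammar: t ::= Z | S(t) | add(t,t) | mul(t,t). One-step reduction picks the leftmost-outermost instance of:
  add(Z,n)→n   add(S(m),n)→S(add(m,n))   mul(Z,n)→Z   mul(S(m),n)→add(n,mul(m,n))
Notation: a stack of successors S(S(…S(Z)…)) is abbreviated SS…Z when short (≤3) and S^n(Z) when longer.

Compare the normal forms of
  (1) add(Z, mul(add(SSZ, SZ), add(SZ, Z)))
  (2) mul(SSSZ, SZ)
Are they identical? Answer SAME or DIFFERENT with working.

Term A:
  start: add(Z, mul(add(SSZ, SZ), add(SZ, Z)))
  step 1: mul(add(SSZ, SZ), add(SZ, Z))
  step 2: mul(S(add(SZ, SZ)), add(SZ, Z))
  step 3: add(add(SZ, Z), mul(add(SZ, SZ), add(SZ, Z)))
  step 4: add(S(add(Z, Z)), mul(add(SZ, SZ), add(SZ, Z)))
  step 5: S(add(add(Z, Z), mul(add(SZ, SZ), add(SZ, Z))))
  step 6: S(add(Z, mul(add(SZ, SZ), add(SZ, Z))))
  step 7: S(mul(add(SZ, SZ), add(SZ, Z)))
  step 8: S(mul(S(add(Z, SZ)), add(SZ, Z)))
  step 9: S(add(add(SZ, Z), mul(add(Z, SZ), add(SZ, Z))))
  step 10: S(add(S(add(Z, Z)), mul(add(Z, SZ), add(SZ, Z))))
  step 11: S(S(add(add(Z, Z), mul(add(Z, SZ), add(SZ, Z)))))
  step 12: S(S(add(Z, mul(add(Z, SZ), add(SZ, Z)))))
  step 13: S(S(mul(add(Z, SZ), add(SZ, Z))))
  step 14: S(S(mul(SZ, add(SZ, Z))))
  step 15: S(S(add(add(SZ, Z), mul(Z, add(SZ, Z)))))
  step 16: S(S(add(S(add(Z, Z)), mul(Z, add(SZ, Z)))))
  step 17: S(S(S(add(add(Z, Z), mul(Z, add(SZ, Z))))))
  step 18: S(S(S(add(Z, mul(Z, add(SZ, Z))))))
  step 19: S(S(S(mul(Z, add(SZ, Z)))))
  step 20: SSSZ

Term B:
  start: mul(SSSZ, SZ)
  step 1: add(SZ, mul(SSZ, SZ))
  step 2: S(add(Z, mul(SSZ, SZ)))
  step 3: S(mul(SSZ, SZ))
  step 4: S(add(SZ, mul(SZ, SZ)))
  step 5: S(S(add(Z, mul(SZ, SZ))))
  step 6: S(S(mul(SZ, SZ)))
  step 7: S(S(add(SZ, mul(Z, SZ))))
  step 8: S(S(S(add(Z, mul(Z, SZ)))))
  step 9: S(S(S(mul(Z, SZ))))
  step 10: SSSZ

Answer: SAME — A ⇓ SSSZ, B ⇓ SSSZ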